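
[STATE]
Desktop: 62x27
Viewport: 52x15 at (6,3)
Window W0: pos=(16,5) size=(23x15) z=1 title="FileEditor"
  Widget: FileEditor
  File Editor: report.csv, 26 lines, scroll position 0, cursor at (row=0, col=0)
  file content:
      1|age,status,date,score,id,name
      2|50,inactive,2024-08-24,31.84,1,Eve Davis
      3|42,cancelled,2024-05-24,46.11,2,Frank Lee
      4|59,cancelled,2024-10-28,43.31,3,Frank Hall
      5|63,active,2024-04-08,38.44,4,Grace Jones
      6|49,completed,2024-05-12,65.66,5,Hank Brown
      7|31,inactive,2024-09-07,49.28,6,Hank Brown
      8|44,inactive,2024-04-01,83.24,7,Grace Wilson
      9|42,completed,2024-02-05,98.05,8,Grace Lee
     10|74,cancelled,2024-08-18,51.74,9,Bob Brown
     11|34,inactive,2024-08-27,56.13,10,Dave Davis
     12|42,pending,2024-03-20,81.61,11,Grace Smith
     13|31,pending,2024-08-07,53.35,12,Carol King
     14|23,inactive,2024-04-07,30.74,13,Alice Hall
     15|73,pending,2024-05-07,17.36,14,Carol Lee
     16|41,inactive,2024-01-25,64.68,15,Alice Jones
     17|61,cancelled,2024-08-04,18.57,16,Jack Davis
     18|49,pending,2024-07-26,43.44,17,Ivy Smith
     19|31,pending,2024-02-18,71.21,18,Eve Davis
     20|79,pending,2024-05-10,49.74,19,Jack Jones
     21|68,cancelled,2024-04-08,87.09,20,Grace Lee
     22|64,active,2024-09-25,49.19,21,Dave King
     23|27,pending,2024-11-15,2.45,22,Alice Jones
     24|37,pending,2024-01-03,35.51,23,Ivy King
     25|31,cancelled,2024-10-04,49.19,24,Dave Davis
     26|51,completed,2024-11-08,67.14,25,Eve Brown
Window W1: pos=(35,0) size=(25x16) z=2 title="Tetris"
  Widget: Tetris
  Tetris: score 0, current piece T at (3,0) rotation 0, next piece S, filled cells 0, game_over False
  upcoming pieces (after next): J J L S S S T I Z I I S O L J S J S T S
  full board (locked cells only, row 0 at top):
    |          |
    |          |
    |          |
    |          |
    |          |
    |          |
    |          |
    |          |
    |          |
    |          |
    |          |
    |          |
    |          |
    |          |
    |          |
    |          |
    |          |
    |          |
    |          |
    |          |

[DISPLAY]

                             ┃          │Next:      
                             ┃          │ ░░        
          ┏━━━━━━━━━━━━━━━━━━┃          │░░         
          ┃ FileEditor       ┃          │           
          ┠──────────────────┃          │           
          ┃█ge,status,date,sc┃          │           
          ┃50,inactive,2024-0┃          │Score:     
          ┃42,cancelled,2024-┃          │0          
          ┃59,cancelled,2024-┃          │           
          ┃63,active,2024-04-┃          │           
          ┃49,completed,2024-┃          │           
          ┃31,inactive,2024-0┃          │           
          ┃44,inactive,2024-0┗━━━━━━━━━━━━━━━━━━━━━━
          ┃42,completed,2024-02░┃                   
          ┃74,cancelled,2024-08░┃                   


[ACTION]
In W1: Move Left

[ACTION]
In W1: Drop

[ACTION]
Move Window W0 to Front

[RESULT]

                             ┃          │Next:      
                             ┃          │ ░░        
          ┏━━━━━━━━━━━━━━━━━━━━━┓       │░░         
          ┃ FileEditor          ┃       │           
          ┠─────────────────────┨       │           
          ┃█ge,status,date,scor▲┃       │           
          ┃50,inactive,2024-08-█┃       │Score:     
          ┃42,cancelled,2024-05░┃       │0          
          ┃59,cancelled,2024-10░┃       │           
          ┃63,active,2024-04-08░┃       │           
          ┃49,completed,2024-05░┃       │           
          ┃31,inactive,2024-09-░┃       │           
          ┃44,inactive,2024-04-░┃━━━━━━━━━━━━━━━━━━━
          ┃42,completed,2024-02░┃                   
          ┃74,cancelled,2024-08░┃                   


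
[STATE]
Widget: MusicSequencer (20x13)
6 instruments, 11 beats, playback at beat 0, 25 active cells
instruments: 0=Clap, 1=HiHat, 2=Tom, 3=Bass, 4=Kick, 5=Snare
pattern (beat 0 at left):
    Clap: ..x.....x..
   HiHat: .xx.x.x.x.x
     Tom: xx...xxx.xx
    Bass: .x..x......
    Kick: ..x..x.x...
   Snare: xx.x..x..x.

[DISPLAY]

      ▼1234567890   
  Clap··█·····█··   
 HiHat·██·█·█·█·█   
   Tom██···███·██   
  Bass·█··█······   
  Kick··█··█·█···   
 Snare██·█··█··█·   
                    
                    
                    
                    
                    
                    


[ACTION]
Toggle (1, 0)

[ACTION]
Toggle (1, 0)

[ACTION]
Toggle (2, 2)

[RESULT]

      ▼1234567890   
  Clap··█·····█··   
 HiHat·██·█·█·█·█   
   Tom███··███·██   
  Bass·█··█······   
  Kick··█··█·█···   
 Snare██·█··█··█·   
                    
                    
                    
                    
                    
                    


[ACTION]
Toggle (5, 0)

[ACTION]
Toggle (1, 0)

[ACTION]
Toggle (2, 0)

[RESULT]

      ▼1234567890   
  Clap··█·····█··   
 HiHat███·█·█·█·█   
   Tom·██··███·██   
  Bass·█··█······   
  Kick··█··█·█···   
 Snare·█·█··█··█·   
                    
                    
                    
                    
                    
                    


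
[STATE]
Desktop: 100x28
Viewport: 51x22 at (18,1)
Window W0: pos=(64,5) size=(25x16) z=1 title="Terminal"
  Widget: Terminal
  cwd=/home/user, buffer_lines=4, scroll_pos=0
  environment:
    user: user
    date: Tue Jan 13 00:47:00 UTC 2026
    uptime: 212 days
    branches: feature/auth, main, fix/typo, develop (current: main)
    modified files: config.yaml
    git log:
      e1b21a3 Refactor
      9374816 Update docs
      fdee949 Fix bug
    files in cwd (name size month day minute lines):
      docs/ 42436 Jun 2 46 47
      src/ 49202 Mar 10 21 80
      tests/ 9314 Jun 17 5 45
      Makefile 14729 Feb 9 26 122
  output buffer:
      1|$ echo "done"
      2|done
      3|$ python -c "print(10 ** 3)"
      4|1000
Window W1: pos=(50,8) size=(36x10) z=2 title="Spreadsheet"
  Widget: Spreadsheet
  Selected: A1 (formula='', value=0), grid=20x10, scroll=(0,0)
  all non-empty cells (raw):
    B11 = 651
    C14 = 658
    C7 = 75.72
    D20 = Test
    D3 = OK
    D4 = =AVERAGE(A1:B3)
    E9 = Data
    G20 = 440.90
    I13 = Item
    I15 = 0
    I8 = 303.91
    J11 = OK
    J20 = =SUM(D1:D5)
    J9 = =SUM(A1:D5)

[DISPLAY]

                                                   
                                                   
                                                   
                                                   
                                              ┏━━━━
                                              ┃ Ter
                                              ┠────
                                ┏━━━━━━━━━━━━━━━━━━
                                ┃ Spreadsheet      
                                ┠──────────────────
                                ┃A1:               
                                ┃       A       B  
                                ┃------------------
                                ┃  1      [0]      
                                ┃  2        0      
                                ┃  3        0      
                                ┗━━━━━━━━━━━━━━━━━━
                                              ┃    
                                              ┃    
                                              ┗━━━━
                                                   
                                                   


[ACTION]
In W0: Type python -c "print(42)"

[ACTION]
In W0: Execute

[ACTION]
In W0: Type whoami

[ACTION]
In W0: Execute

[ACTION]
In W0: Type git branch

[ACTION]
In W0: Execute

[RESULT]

                                                   
                                                   
                                                   
                                                   
                                              ┏━━━━
                                              ┃ Ter
                                              ┠────
                                ┏━━━━━━━━━━━━━━━━━━
                                ┃ Spreadsheet      
                                ┠──────────────────
                                ┃A1:               
                                ┃       A       B  
                                ┃------------------
                                ┃  1      [0]      
                                ┃  2        0      
                                ┃  3        0      
                                ┗━━━━━━━━━━━━━━━━━━
                                              ┃  de
                                              ┃$ █ 
                                              ┗━━━━
                                                   
                                                   


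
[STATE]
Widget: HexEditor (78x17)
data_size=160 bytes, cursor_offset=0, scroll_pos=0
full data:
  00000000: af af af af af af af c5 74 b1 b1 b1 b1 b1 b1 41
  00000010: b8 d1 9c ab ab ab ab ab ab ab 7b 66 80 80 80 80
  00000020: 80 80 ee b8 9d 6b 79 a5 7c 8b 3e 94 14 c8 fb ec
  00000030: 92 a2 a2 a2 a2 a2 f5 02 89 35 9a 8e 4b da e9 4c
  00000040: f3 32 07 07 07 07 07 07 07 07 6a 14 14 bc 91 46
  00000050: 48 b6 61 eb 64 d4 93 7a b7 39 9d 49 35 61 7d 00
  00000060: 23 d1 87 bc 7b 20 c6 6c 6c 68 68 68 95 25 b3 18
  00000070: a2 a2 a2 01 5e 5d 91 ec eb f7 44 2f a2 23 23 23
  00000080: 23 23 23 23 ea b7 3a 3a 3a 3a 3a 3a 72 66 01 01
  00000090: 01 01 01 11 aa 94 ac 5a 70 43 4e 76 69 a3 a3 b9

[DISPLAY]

00000000  AF af af af af af af c5  74 b1 b1 b1 b1 b1 b1 41  |........t......A|
00000010  b8 d1 9c ab ab ab ab ab  ab ab 7b 66 80 80 80 80  |..........{f....|
00000020  80 80 ee b8 9d 6b 79 a5  7c 8b 3e 94 14 c8 fb ec  |.....ky.|.>.....|
00000030  92 a2 a2 a2 a2 a2 f5 02  89 35 9a 8e 4b da e9 4c  |.........5..K..L|
00000040  f3 32 07 07 07 07 07 07  07 07 6a 14 14 bc 91 46  |.2........j....F|
00000050  48 b6 61 eb 64 d4 93 7a  b7 39 9d 49 35 61 7d 00  |H.a.d..z.9.I5a}.|
00000060  23 d1 87 bc 7b 20 c6 6c  6c 68 68 68 95 25 b3 18  |#...{ .llhhh.%..|
00000070  a2 a2 a2 01 5e 5d 91 ec  eb f7 44 2f a2 23 23 23  |....^]....D/.###|
00000080  23 23 23 23 ea b7 3a 3a  3a 3a 3a 3a 72 66 01 01  |####..::::::rf..|
00000090  01 01 01 11 aa 94 ac 5a  70 43 4e 76 69 a3 a3 b9  |.......ZpCNvi...|
                                                                              
                                                                              
                                                                              
                                                                              
                                                                              
                                                                              
                                                                              


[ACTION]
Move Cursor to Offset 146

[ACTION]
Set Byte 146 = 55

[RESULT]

00000000  af af af af af af af c5  74 b1 b1 b1 b1 b1 b1 41  |........t......A|
00000010  b8 d1 9c ab ab ab ab ab  ab ab 7b 66 80 80 80 80  |..........{f....|
00000020  80 80 ee b8 9d 6b 79 a5  7c 8b 3e 94 14 c8 fb ec  |.....ky.|.>.....|
00000030  92 a2 a2 a2 a2 a2 f5 02  89 35 9a 8e 4b da e9 4c  |.........5..K..L|
00000040  f3 32 07 07 07 07 07 07  07 07 6a 14 14 bc 91 46  |.2........j....F|
00000050  48 b6 61 eb 64 d4 93 7a  b7 39 9d 49 35 61 7d 00  |H.a.d..z.9.I5a}.|
00000060  23 d1 87 bc 7b 20 c6 6c  6c 68 68 68 95 25 b3 18  |#...{ .llhhh.%..|
00000070  a2 a2 a2 01 5e 5d 91 ec  eb f7 44 2f a2 23 23 23  |....^]....D/.###|
00000080  23 23 23 23 ea b7 3a 3a  3a 3a 3a 3a 72 66 01 01  |####..::::::rf..|
00000090  01 01 55 11 aa 94 ac 5a  70 43 4e 76 69 a3 a3 b9  |..U....ZpCNvi...|
                                                                              
                                                                              
                                                                              
                                                                              
                                                                              
                                                                              
                                                                              


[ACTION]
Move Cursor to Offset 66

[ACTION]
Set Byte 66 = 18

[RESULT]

00000000  af af af af af af af c5  74 b1 b1 b1 b1 b1 b1 41  |........t......A|
00000010  b8 d1 9c ab ab ab ab ab  ab ab 7b 66 80 80 80 80  |..........{f....|
00000020  80 80 ee b8 9d 6b 79 a5  7c 8b 3e 94 14 c8 fb ec  |.....ky.|.>.....|
00000030  92 a2 a2 a2 a2 a2 f5 02  89 35 9a 8e 4b da e9 4c  |.........5..K..L|
00000040  f3 32 18 07 07 07 07 07  07 07 6a 14 14 bc 91 46  |.2........j....F|
00000050  48 b6 61 eb 64 d4 93 7a  b7 39 9d 49 35 61 7d 00  |H.a.d..z.9.I5a}.|
00000060  23 d1 87 bc 7b 20 c6 6c  6c 68 68 68 95 25 b3 18  |#...{ .llhhh.%..|
00000070  a2 a2 a2 01 5e 5d 91 ec  eb f7 44 2f a2 23 23 23  |....^]....D/.###|
00000080  23 23 23 23 ea b7 3a 3a  3a 3a 3a 3a 72 66 01 01  |####..::::::rf..|
00000090  01 01 55 11 aa 94 ac 5a  70 43 4e 76 69 a3 a3 b9  |..U....ZpCNvi...|
                                                                              
                                                                              
                                                                              
                                                                              
                                                                              
                                                                              
                                                                              


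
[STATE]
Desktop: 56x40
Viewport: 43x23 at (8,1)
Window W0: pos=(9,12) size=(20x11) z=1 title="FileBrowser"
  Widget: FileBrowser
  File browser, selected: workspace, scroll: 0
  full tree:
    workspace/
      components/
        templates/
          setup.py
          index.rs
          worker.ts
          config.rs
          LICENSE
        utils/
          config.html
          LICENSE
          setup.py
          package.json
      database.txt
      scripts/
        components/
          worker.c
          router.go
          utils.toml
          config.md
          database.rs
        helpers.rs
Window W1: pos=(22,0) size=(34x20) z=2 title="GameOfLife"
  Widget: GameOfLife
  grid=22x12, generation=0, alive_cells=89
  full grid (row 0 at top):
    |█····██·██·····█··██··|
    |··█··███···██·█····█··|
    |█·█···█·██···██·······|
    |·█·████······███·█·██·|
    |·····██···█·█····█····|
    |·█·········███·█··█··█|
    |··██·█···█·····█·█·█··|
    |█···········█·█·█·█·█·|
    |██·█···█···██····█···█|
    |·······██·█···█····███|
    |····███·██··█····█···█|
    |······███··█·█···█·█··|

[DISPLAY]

              ┃ GameOfLife                 
              ┠────────────────────────────
              ┃Gen: 0                      
              ┃█····██·██·····█··██··      
              ┃··█··███···██·█····█··      
              ┃█·█···█·██···██·······      
              ┃·█·████······███·█·██·      
              ┃·····██···█·█····█····      
              ┃·█·········███·█··█··█      
              ┃··██·█···█·····█·█·█··      
              ┃█···········█·█·█·█·█·      
 ┏━━━━━━━━━━━━┃██·█···█···██····█···█      
 ┃ FileBrowser┃·······██·█···█····███      
 ┠────────────┃····███·██··█····█···█      
 ┃> [-] worksp┃······███··█·█···█·█··      
 ┃    [+] comp┃                            
 ┃    database┃                            
 ┃    [+] scri┃                            
 ┃            ┗━━━━━━━━━━━━━━━━━━━━━━━━━━━━
 ┃                  ┃                      
 ┃                  ┃                      
 ┗━━━━━━━━━━━━━━━━━━┛                      
                                           


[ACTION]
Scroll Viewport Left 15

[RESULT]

                      ┃ GameOfLife         
                      ┠────────────────────
                      ┃Gen: 0              
                      ┃█····██·██·····█··██
                      ┃··█··███···██·█····█
                      ┃█·█···█·██···██·····
                      ┃·█·████······███·█·█
                      ┃·····██···█·█····█··
                      ┃·█·········███·█··█·
                      ┃··██·█···█·····█·█·█
                      ┃█···········█·█·█·█·
         ┏━━━━━━━━━━━━┃██·█···█···██····█··
         ┃ FileBrowser┃·······██·█···█····█
         ┠────────────┃····███·██··█····█··
         ┃> [-] worksp┃······███··█·█···█·█
         ┃    [+] comp┃                    
         ┃    database┃                    
         ┃    [+] scri┃                    
         ┃            ┗━━━━━━━━━━━━━━━━━━━━
         ┃                  ┃              
         ┃                  ┃              
         ┗━━━━━━━━━━━━━━━━━━┛              
                                           


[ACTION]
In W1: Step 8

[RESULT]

                      ┃ GameOfLife         
                      ┠────────────────────
                      ┃Gen: 8              
                      ┃····················
                      ┃···········████·····
                      ┃·█·········█··█·····
                      ┃·█······█···██······
                      ┃········█···········
                      ┃····················
                      ┃·█··██··············
                      ┃·█·····█··········██
         ┏━━━━━━━━━━━━┃·██······███·······█
         ┃ FileBrowser┃········█··█········
         ┠────────────┃·█·····█············
         ┃> [-] worksp┃····██··············
         ┃    [+] comp┃                    
         ┃    database┃                    
         ┃    [+] scri┃                    
         ┃            ┗━━━━━━━━━━━━━━━━━━━━
         ┃                  ┃              
         ┃                  ┃              
         ┗━━━━━━━━━━━━━━━━━━┛              
                                           


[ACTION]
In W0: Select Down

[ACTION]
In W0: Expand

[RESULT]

                      ┃ GameOfLife         
                      ┠────────────────────
                      ┃Gen: 8              
                      ┃····················
                      ┃···········████·····
                      ┃·█·········█··█·····
                      ┃·█······█···██······
                      ┃········█···········
                      ┃····················
                      ┃·█··██··············
                      ┃·█·····█··········██
         ┏━━━━━━━━━━━━┃·██······███·······█
         ┃ FileBrowser┃········█··█········
         ┠────────────┃·█·····█············
         ┃  [-] worksp┃····██··············
         ┃  > [-] comp┃                    
         ┃      [+] te┃                    
         ┃      [+] ut┃                    
         ┃    database┗━━━━━━━━━━━━━━━━━━━━
         ┃    [+] scripts/  ┃              
         ┃                  ┃              
         ┗━━━━━━━━━━━━━━━━━━┛              
                                           


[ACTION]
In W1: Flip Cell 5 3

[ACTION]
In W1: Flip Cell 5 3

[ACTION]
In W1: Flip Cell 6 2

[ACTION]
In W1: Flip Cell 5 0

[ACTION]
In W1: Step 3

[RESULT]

                      ┃ GameOfLife         
                      ┠────────────────────
                      ┃Gen: 11             
                      ┃····················
                      ┃··········██████····
                      ┃···········█··█·····
                      ┃············██······
                      ┃·█··················
                      ┃█·█·················
                      ┃█·██···············█
                      ┃█·██······██······█·
         ┏━━━━━━━━━━━━┃█··█·····█·██·····█·
         ┃ FileBrowser┃·██················█
         ┠────────────┃····················
         ┃  [-] worksp┃····················
         ┃  > [-] comp┃                    
         ┃      [+] te┃                    
         ┃      [+] ut┃                    
         ┃    database┗━━━━━━━━━━━━━━━━━━━━
         ┃    [+] scripts/  ┃              
         ┃                  ┃              
         ┗━━━━━━━━━━━━━━━━━━┛              
                                           


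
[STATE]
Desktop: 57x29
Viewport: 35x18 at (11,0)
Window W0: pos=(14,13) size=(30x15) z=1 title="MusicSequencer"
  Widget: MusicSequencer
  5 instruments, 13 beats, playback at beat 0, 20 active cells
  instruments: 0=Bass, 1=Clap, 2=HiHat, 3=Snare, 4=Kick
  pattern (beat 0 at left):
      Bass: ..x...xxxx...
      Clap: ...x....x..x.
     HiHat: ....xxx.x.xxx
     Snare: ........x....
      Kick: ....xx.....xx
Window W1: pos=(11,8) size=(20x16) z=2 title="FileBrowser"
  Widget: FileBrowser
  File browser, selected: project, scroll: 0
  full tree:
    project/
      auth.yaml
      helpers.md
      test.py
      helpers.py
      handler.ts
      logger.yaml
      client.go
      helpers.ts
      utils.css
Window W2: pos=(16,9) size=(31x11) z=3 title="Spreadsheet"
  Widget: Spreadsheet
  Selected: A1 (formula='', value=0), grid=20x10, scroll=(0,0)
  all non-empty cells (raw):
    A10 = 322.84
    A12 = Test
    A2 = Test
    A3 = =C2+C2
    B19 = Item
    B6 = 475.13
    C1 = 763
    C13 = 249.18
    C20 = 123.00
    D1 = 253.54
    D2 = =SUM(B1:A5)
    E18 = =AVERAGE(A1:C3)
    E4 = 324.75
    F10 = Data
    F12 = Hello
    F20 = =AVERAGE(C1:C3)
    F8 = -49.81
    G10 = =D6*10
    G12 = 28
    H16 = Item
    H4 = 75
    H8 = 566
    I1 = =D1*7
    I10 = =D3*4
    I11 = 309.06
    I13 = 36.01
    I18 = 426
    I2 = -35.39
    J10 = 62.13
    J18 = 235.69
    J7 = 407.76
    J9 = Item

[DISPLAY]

                                   
                                   
                                   
                                   
                                   
                                   
                                   
                                   
┏━━━━━━━━━━━━━━━━━━┓               
┃ Fil┏━━━━━━━━━━━━━━━━━━━━━━━━━━━━━
┠────┃ Spreadsheet                 
┃> [-┠─────────────────────────────
┃    ┃A1:                          
┃    ┃       A       B       C     
┃    ┃-----------------------------
┃    ┃  1      [0]       0     763 
┃    ┃  2 Test           0       0 
┃    ┃  3        0       0       0 


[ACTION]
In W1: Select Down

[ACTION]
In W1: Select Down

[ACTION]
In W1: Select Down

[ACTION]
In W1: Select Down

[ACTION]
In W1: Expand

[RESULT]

                                   
                                   
                                   
                                   
                                   
                                   
                                   
                                   
┏━━━━━━━━━━━━━━━━━━┓               
┃ Fil┏━━━━━━━━━━━━━━━━━━━━━━━━━━━━━
┠────┃ Spreadsheet                 
┃  [-┠─────────────────────────────
┃    ┃A1:                          
┃    ┃       A       B       C     
┃    ┃-----------------------------
┃  > ┃  1      [0]       0     763 
┃    ┃  2 Test           0       0 
┃    ┃  3        0       0       0 


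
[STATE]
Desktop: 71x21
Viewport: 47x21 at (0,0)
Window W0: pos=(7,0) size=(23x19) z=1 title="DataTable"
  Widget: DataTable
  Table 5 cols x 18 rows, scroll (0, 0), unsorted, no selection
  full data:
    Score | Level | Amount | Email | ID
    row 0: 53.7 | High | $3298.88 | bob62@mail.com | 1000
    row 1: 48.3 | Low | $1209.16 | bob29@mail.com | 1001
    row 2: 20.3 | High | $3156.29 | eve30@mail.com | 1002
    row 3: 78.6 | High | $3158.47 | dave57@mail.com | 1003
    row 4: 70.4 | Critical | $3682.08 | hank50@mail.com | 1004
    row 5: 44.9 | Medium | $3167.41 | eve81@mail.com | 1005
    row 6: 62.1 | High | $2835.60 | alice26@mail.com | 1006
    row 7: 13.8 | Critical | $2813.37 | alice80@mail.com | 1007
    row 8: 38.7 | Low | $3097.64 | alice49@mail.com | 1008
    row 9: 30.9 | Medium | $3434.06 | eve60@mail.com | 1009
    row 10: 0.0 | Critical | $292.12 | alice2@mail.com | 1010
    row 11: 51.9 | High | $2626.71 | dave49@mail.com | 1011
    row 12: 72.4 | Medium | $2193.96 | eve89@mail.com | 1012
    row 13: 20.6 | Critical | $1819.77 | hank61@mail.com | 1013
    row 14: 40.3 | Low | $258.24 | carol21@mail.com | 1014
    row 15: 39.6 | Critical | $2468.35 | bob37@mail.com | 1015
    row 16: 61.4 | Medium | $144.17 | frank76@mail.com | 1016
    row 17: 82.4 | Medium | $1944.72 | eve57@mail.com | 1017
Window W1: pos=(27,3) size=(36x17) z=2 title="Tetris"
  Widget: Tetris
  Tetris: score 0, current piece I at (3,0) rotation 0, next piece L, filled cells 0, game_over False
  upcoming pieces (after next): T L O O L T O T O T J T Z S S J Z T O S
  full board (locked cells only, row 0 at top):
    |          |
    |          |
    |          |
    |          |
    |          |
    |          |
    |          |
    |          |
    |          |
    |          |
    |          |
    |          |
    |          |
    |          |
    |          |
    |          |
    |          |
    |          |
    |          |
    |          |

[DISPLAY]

       ┏━━━━━━━━━━━━━━━━━━━━━┓                 
       ┃ DataTable           ┃                 
       ┠─────────────────────┨                 
       ┃Score│Level   │Amou┏━━━━━━━━━━━━━━━━━━━
       ┃─────┼────────┼────┃ Tetris            
       ┃53.7 │High    │$329┠───────────────────
       ┃48.3 │Low     │$120┃          │Next:   
       ┃20.3 │High    │$315┃          │  ▒     
       ┃78.6 │High    │$315┃          │▒▒▒     
       ┃70.4 │Critical│$368┃          │        
       ┃44.9 │Medium  │$316┃          │        
       ┃62.1 │High    │$283┃          │        
       ┃13.8 │Critical│$281┃          │Score:  
       ┃38.7 │Low     │$309┃          │0       
       ┃30.9 │Medium  │$343┃          │        
       ┃0.0  │Critical│$292┃          │        
       ┃51.9 │High    │$262┃          │        
       ┃72.4 │Medium  │$219┃          │        
       ┗━━━━━━━━━━━━━━━━━━━┃          │        
                           ┗━━━━━━━━━━━━━━━━━━━
                                               


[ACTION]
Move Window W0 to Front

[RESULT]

       ┏━━━━━━━━━━━━━━━━━━━━━┓                 
       ┃ DataTable           ┃                 
       ┠─────────────────────┨                 
       ┃Score│Level   │Amount┃━━━━━━━━━━━━━━━━━
       ┃─────┼────────┼──────┃etris            
       ┃53.7 │High    │$3298.┃─────────────────
       ┃48.3 │Low     │$1209.┃        │Next:   
       ┃20.3 │High    │$3156.┃        │  ▒     
       ┃78.6 │High    │$3158.┃        │▒▒▒     
       ┃70.4 │Critical│$3682.┃        │        
       ┃44.9 │Medium  │$3167.┃        │        
       ┃62.1 │High    │$2835.┃        │        
       ┃13.8 │Critical│$2813.┃        │Score:  
       ┃38.7 │Low     │$3097.┃        │0       
       ┃30.9 │Medium  │$3434.┃        │        
       ┃0.0  │Critical│$292.1┃        │        
       ┃51.9 │High    │$2626.┃        │        
       ┃72.4 │Medium  │$2193.┃        │        
       ┗━━━━━━━━━━━━━━━━━━━━━┛        │        
                           ┗━━━━━━━━━━━━━━━━━━━
                                               


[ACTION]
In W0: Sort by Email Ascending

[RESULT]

       ┏━━━━━━━━━━━━━━━━━━━━━┓                 
       ┃ DataTable           ┃                 
       ┠─────────────────────┨                 
       ┃Score│Level   │Amount┃━━━━━━━━━━━━━━━━━
       ┃─────┼────────┼──────┃etris            
       ┃62.1 │High    │$2835.┃─────────────────
       ┃0.0  │Critical│$292.1┃        │Next:   
       ┃38.7 │Low     │$3097.┃        │  ▒     
       ┃13.8 │Critical│$2813.┃        │▒▒▒     
       ┃48.3 │Low     │$1209.┃        │        
       ┃39.6 │Critical│$2468.┃        │        
       ┃53.7 │High    │$3298.┃        │        
       ┃40.3 │Low     │$258.2┃        │Score:  
       ┃51.9 │High    │$2626.┃        │0       
       ┃78.6 │High    │$3158.┃        │        
       ┃20.3 │High    │$3156.┃        │        
       ┃82.4 │Medium  │$1944.┃        │        
       ┃30.9 │Medium  │$3434.┃        │        
       ┗━━━━━━━━━━━━━━━━━━━━━┛        │        
                           ┗━━━━━━━━━━━━━━━━━━━
                                               


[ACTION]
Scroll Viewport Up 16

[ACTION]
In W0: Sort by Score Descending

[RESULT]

       ┏━━━━━━━━━━━━━━━━━━━━━┓                 
       ┃ DataTable           ┃                 
       ┠─────────────────────┨                 
       ┃Scor▼│Level   │Amount┃━━━━━━━━━━━━━━━━━
       ┃─────┼────────┼──────┃etris            
       ┃82.4 │Medium  │$1944.┃─────────────────
       ┃78.6 │High    │$3158.┃        │Next:   
       ┃72.4 │Medium  │$2193.┃        │  ▒     
       ┃70.4 │Critical│$3682.┃        │▒▒▒     
       ┃62.1 │High    │$2835.┃        │        
       ┃61.4 │Medium  │$144.1┃        │        
       ┃53.7 │High    │$3298.┃        │        
       ┃51.9 │High    │$2626.┃        │Score:  
       ┃48.3 │Low     │$1209.┃        │0       
       ┃44.9 │Medium  │$3167.┃        │        
       ┃40.3 │Low     │$258.2┃        │        
       ┃39.6 │Critical│$2468.┃        │        
       ┃38.7 │Low     │$3097.┃        │        
       ┗━━━━━━━━━━━━━━━━━━━━━┛        │        
                           ┗━━━━━━━━━━━━━━━━━━━
                                               


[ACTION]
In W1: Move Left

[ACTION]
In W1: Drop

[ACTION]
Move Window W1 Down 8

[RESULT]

       ┏━━━━━━━━━━━━━━━━━━━━━┓                 
       ┃ DataTable           ┃                 
       ┠─────────────────────┨                 
       ┃Scor▼│Level   │Amount┃                 
       ┃─────┼────────┼──────┃━━━━━━━━━━━━━━━━━
       ┃82.4 │Medium  │$1944.┃etris            
       ┃78.6 │High    │$3158.┃─────────────────
       ┃72.4 │Medium  │$2193.┃        │Next:   
       ┃70.4 │Critical│$3682.┃        │  ▒     
       ┃62.1 │High    │$2835.┃        │▒▒▒     
       ┃61.4 │Medium  │$144.1┃        │        
       ┃53.7 │High    │$3298.┃        │        
       ┃51.9 │High    │$2626.┃        │        
       ┃48.3 │Low     │$1209.┃        │Score:  
       ┃44.9 │Medium  │$3167.┃        │0       
       ┃40.3 │Low     │$258.2┃        │        
       ┃39.6 │Critical│$2468.┃        │        
       ┃38.7 │Low     │$3097.┃        │        
       ┗━━━━━━━━━━━━━━━━━━━━━┛        │        
                           ┃          │        
                           ┗━━━━━━━━━━━━━━━━━━━


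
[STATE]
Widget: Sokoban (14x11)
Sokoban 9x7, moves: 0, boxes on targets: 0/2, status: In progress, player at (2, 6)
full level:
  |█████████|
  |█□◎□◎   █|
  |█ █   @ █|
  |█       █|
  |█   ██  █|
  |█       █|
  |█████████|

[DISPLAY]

█████████     
█□◎□◎   █     
█ █   @ █     
█       █     
█   ██  █     
█       █     
█████████     
Moves: 0  0/2 
              
              
              


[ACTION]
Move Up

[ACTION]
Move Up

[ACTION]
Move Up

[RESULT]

█████████     
█□◎□◎ @ █     
█ █     █     
█       █     
█   ██  █     
█       █     
█████████     
Moves: 1  0/2 
              
              
              


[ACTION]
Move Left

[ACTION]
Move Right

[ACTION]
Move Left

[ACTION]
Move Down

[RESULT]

█████████     
█□◎□◎   █     
█ █  @  █     
█       █     
█   ██  █     
█       █     
█████████     
Moves: 5  0/2 
              
              
              


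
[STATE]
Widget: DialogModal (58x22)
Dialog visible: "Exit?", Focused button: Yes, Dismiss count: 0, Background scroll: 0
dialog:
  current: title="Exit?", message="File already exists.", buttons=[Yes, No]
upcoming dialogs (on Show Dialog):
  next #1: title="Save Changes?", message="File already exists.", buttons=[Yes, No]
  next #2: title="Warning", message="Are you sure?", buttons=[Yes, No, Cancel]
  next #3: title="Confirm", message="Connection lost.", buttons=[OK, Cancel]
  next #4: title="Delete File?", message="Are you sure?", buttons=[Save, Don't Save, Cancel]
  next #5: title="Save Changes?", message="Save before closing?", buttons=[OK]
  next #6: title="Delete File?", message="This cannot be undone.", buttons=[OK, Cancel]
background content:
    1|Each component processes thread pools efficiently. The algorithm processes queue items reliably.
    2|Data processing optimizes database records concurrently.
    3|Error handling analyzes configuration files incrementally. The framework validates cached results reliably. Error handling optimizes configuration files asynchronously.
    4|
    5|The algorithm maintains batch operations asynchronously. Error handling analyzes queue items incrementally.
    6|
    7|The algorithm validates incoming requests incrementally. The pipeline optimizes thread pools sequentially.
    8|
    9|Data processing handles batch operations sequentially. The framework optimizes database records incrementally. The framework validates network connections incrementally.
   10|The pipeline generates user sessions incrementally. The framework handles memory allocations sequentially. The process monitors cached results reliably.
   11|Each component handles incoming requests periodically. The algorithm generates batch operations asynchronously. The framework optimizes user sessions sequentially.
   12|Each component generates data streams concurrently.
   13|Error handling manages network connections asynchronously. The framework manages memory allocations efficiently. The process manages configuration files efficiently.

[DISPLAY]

Each component processes thread pools efficiently. The alg
Data processing optimizes database records concurrently.  
Error handling analyzes configuration files incrementally.
                                                          
The algorithm maintains batch operations asynchronously. E
                                                          
The algorithm validates incoming requests incrementally. T
                                                          
Data processing h┌──────────────────────┐sequentially. The
The pipeline gene│        Exit?         │ementally. The fr
Each component ha│ File already exists. │periodically. The
Each component ge│      [Yes]  No       │currently.       
Error handling ma└──────────────────────┘s asynchronously.
                                                          
                                                          
                                                          
                                                          
                                                          
                                                          
                                                          
                                                          
                                                          


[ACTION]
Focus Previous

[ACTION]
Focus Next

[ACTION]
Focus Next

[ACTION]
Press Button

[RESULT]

Each component processes thread pools efficiently. The alg
Data processing optimizes database records concurrently.  
Error handling analyzes configuration files incrementally.
                                                          
The algorithm maintains batch operations asynchronously. E
                                                          
The algorithm validates incoming requests incrementally. T
                                                          
Data processing handles batch operations sequentially. The
The pipeline generates user sessions incrementally. The fr
Each component handles incoming requests periodically. The
Each component generates data streams concurrently.       
Error handling manages network connections asynchronously.
                                                          
                                                          
                                                          
                                                          
                                                          
                                                          
                                                          
                                                          
                                                          
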